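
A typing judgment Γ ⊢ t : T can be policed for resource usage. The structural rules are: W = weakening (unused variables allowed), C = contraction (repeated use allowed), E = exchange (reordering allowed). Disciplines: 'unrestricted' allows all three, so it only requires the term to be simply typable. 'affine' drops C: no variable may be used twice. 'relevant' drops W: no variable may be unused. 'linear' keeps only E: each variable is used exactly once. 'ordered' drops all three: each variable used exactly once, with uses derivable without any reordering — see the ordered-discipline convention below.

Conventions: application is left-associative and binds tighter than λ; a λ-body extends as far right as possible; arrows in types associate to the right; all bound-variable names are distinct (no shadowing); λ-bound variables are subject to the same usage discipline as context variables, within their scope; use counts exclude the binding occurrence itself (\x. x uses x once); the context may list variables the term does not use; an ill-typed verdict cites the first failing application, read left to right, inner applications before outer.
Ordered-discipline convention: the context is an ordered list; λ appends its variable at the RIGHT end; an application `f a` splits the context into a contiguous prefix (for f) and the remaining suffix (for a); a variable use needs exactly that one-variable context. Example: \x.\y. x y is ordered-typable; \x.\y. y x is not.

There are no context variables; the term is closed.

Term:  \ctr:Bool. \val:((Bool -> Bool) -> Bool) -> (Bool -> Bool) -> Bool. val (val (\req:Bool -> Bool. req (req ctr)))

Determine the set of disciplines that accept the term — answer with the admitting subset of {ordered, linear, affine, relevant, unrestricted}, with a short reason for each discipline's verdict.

accepted by: relevant, unrestricted
counts: ctr (bound) ×1; val (bound) ×2; req (bound) ×2
left-to-right use order: val, val, req, req, ctr
typing: ✓ — Bool -> (((Bool -> Bool) -> Bool) -> (Bool -> Bool) -> Bool) -> (Bool -> Bool) -> Bool
ordered: ✗, val ×2, req ×2 used more than once (contraction)
linear: ✗, val ×2, req ×2 used more than once (contraction)
affine: ✗, val ×2, req ×2 used more than once (contraction)
relevant: ✓, none of ctr, val, req goes unused
unrestricted: ✓, well-typed at Bool -> (((Bool -> Bool) -> Bool) -> (Bool -> Bool) -> Bool) -> (Bool -> Bool) -> Bool; no restrictions here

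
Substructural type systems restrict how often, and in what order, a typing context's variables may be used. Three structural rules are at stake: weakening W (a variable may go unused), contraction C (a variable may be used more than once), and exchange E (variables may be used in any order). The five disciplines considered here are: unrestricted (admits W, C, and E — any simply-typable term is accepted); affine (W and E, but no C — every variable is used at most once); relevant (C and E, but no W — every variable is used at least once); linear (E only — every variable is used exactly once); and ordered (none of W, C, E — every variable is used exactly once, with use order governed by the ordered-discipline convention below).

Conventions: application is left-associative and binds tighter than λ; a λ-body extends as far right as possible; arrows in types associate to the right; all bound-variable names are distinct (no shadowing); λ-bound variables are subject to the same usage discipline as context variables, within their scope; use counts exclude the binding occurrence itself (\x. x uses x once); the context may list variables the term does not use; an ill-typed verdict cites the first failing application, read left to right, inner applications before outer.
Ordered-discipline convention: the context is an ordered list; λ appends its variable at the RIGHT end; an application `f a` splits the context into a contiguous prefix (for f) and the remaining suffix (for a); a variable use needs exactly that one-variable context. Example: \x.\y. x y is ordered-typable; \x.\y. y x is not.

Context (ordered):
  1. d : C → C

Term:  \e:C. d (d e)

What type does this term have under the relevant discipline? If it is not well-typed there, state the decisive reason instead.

term : C → C
counts: d=2, e (λ-bound)=1
use order (left to right): d, d, e
typing: ✓ — C → C
summary: ordered ✗; linear ✗; affine ✗; relevant ✓; unrestricted ✓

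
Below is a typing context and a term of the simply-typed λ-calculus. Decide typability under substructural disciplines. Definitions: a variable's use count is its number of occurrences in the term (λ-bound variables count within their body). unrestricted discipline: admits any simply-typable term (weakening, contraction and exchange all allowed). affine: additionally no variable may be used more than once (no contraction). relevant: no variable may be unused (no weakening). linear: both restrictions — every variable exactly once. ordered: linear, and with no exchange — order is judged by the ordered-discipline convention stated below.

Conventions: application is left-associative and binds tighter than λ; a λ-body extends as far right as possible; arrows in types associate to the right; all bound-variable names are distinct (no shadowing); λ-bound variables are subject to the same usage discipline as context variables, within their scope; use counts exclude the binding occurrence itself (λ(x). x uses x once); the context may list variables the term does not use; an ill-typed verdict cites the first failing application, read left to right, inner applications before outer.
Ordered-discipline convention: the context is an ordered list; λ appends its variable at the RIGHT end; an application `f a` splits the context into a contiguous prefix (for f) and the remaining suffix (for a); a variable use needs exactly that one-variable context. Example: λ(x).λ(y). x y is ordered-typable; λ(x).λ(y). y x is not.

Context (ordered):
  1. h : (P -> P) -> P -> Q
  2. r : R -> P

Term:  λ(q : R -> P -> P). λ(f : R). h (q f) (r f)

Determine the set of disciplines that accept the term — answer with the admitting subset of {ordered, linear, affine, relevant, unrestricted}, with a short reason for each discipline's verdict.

admitted in: relevant, unrestricted
counts: h ×1; r ×1; q (bound) ×1; f (bound) ×2
order of uses: h, q, f, r, f
typing: well-typed at (R -> P -> P) -> R -> Q
ordered ✗ (f ×2 used more than once (contraction))
linear ✗ (f ×2 used more than once (contraction))
affine ✗ (f ×2 used more than once (contraction))
relevant ✓ (every one of h, r, q, f appears)
unrestricted ✓ (simply typable at (R -> P -> P) -> R -> Q; W, C, E all held)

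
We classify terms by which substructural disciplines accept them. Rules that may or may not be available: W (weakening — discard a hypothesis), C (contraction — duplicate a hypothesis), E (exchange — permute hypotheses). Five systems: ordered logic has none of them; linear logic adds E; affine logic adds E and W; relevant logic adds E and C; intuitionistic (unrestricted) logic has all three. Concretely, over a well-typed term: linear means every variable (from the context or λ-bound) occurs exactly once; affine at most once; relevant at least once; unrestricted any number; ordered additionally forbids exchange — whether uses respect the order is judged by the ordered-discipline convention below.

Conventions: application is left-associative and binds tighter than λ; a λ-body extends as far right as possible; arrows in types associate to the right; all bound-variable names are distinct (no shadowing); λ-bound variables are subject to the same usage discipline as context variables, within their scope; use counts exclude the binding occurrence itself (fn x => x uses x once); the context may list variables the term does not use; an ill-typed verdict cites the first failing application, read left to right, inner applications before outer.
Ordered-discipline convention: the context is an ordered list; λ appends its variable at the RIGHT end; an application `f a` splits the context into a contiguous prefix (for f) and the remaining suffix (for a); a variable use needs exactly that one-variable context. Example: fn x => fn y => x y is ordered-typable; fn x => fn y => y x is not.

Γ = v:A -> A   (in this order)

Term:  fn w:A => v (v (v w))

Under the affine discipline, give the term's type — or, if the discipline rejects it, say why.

not well-typed under affine — v ×3 used more than once (contraction)
counts: v: 3×; w (bound): 1×
order of uses: v, v, v, w
typing: the term checks, with type A -> A
summary: ordered ✗ · linear ✗ · affine ✗ · relevant ✓ · unrestricted ✓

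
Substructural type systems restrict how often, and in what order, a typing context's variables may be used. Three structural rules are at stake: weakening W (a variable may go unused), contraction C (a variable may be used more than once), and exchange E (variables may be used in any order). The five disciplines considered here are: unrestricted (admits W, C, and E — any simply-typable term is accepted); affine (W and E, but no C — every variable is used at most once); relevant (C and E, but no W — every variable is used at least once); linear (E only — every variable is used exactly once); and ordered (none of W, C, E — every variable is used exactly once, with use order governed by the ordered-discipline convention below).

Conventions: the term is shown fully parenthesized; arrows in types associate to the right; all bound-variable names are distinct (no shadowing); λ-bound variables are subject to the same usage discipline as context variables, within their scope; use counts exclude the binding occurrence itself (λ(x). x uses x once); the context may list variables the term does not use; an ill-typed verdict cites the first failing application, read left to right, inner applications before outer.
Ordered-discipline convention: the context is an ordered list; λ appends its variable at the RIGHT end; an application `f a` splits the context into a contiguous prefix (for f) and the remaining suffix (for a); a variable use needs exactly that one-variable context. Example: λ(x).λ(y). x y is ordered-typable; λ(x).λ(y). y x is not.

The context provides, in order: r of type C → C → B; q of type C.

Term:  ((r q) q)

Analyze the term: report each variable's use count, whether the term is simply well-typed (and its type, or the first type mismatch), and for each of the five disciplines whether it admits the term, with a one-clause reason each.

use counts: r: 1×, q: 2×
order of uses: r, q, q
typing: well-typed — term : B
ordered: ✗ — q ×2 used more than once (contraction)
linear: ✗ — q ×2 used more than once (contraction)
affine: ✗ — q ×2 used more than once (contraction)
relevant: ✓ — at least one use each (r, q)
unrestricted: ✓ — well-typed at B; no restrictions here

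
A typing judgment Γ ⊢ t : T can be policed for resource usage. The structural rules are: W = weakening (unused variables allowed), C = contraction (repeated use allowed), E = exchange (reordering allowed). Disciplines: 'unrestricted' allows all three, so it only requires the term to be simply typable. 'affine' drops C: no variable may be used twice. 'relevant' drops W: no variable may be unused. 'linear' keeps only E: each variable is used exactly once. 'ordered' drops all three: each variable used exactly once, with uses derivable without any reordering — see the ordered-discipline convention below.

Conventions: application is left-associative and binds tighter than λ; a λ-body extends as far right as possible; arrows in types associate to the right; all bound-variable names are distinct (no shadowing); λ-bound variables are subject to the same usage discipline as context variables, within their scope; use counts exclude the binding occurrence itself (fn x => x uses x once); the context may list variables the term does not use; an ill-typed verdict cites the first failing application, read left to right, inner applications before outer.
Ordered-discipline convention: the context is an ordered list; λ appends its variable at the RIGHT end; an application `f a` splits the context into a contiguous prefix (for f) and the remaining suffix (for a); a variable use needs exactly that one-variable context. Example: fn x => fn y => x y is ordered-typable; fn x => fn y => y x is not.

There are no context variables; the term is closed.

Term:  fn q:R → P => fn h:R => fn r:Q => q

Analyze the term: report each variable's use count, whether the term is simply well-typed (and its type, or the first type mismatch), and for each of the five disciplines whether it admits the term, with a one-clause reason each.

counts: q (bound)=1, h (bound)=0, r (bound)=0
order of uses: q
typing: the term checks, with type (R → P) → R → Q → R → P
ordered: ✗, h, r left unused
linear: ✗, h, r left unused
affine: ✓, no duplicate uses among q, h, r
relevant: ✗, h, r left unused
unrestricted: ✓, well-typed at (R → P) → R → Q → R → P; no restrictions here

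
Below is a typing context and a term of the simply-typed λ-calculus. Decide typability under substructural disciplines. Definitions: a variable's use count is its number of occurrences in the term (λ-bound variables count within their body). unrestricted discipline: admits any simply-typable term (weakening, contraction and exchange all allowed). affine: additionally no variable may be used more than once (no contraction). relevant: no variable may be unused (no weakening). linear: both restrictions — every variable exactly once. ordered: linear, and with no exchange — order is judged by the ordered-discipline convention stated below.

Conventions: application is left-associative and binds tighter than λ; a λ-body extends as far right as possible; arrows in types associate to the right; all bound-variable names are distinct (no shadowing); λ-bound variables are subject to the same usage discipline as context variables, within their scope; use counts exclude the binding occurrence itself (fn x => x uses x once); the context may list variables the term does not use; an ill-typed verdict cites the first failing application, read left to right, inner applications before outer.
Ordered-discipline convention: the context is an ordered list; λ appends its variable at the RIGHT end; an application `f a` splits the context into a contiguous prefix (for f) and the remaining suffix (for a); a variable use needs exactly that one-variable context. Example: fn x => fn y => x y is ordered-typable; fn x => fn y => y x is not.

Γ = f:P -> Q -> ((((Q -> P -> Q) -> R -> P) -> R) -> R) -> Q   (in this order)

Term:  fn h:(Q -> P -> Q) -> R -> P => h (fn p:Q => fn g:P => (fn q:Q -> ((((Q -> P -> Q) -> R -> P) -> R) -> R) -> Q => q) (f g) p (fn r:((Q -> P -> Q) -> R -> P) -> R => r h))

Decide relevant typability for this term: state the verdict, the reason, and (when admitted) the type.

yes — f, h, p, g, q, r: all used, weakening unneeded; term : ((Q -> P -> Q) -> R -> P) -> R -> P
use counts: f ×1; h (λ-bound) ×2; p (λ-bound) ×1; g (λ-bound) ×1; q (λ-bound) ×1; r (λ-bound) ×1
uses in reading order: h, q, f, g, p, r, h
typing: the term checks, with type ((Q -> P -> Q) -> R -> P) -> R -> P
all disciplines: ordered ✗ · linear ✗ · affine ✗ · relevant ✓ · unrestricted ✓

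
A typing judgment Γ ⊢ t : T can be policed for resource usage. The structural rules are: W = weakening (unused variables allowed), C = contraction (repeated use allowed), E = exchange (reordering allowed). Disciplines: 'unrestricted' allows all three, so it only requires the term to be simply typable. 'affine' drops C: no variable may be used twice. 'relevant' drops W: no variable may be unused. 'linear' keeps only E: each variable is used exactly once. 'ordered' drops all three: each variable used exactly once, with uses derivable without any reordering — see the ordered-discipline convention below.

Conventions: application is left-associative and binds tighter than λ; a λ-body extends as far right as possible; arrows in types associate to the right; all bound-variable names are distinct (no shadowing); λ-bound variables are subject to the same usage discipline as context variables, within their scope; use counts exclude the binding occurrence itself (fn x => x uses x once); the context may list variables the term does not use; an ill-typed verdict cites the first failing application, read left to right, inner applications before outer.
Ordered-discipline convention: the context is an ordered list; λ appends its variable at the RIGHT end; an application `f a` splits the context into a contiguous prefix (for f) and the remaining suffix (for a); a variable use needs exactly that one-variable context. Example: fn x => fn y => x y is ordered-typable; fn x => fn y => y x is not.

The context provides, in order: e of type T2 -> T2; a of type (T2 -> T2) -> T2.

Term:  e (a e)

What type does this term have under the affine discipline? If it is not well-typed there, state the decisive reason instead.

not well-typed under affine — repeated use of e ×2
usage: e=2, a=1
order of uses: e, a, e
typing: ✓ — T2
summary: ordered ✗; linear ✗; affine ✗; relevant ✓; unrestricted ✓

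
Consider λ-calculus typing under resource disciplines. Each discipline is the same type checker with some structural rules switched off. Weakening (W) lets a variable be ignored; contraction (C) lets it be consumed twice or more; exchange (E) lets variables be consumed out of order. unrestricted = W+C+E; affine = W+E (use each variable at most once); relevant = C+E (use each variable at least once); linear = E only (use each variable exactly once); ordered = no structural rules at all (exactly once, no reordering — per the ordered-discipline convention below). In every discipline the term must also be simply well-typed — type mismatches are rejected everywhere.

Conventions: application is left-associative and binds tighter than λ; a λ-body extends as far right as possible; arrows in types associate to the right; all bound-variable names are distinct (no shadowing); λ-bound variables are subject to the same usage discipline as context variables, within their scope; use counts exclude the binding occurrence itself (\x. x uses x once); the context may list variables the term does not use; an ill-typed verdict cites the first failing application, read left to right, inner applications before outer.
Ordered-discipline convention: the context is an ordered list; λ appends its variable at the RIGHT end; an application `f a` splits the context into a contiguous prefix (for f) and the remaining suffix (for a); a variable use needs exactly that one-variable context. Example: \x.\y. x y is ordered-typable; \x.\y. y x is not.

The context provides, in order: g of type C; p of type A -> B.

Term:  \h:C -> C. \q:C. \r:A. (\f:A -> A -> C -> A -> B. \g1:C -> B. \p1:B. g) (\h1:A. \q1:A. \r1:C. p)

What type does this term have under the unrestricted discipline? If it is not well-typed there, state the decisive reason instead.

term : (C -> C) -> C -> A -> (C -> B) -> B -> C
variable uses: g ×1; p ×1; h [bound] ×0; q [bound] ×0; r [bound] ×0; f [bound] ×0; g1 [bound] ×0; p1 [bound] ×0; h1 [bound] ×0; q1 [bound] ×0; r1 [bound] ×0
use order (left to right): g, p
typing: ✓ — (C -> C) -> C -> A -> (C -> B) -> B -> C
all disciplines: ordered ✗ | linear ✗ | affine ✓ | relevant ✗ | unrestricted ✓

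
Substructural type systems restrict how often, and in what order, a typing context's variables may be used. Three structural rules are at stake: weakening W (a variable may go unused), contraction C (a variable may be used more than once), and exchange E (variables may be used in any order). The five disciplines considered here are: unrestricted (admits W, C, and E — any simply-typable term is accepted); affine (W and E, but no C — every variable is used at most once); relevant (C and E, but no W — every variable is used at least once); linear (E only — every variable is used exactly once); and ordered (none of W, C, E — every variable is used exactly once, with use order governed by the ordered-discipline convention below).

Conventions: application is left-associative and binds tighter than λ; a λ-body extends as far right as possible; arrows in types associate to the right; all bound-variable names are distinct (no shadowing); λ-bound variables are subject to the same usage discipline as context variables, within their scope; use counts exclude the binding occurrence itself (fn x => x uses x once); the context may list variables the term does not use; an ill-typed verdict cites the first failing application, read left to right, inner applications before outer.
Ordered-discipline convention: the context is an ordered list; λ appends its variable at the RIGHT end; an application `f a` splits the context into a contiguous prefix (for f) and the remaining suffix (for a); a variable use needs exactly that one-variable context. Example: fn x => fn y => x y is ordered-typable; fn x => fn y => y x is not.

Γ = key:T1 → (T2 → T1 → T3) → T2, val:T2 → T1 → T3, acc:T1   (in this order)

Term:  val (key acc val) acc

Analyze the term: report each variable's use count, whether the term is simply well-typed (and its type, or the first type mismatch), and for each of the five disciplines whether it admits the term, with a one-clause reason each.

variable uses: key: 1; val: 2; acc: 2
left-to-right use order: val, key, acc, val, acc
typing: well-typed at T3
ordered: ✗, needs contraction — val ×2, acc ×2
linear: ✗, needs contraction — val ×2, acc ×2
affine: ✗, needs contraction — val ×2, acc ×2
relevant: ✓, at least one use each (key, val, acc)
unrestricted: ✓, type-checks (T3) and nothing is barred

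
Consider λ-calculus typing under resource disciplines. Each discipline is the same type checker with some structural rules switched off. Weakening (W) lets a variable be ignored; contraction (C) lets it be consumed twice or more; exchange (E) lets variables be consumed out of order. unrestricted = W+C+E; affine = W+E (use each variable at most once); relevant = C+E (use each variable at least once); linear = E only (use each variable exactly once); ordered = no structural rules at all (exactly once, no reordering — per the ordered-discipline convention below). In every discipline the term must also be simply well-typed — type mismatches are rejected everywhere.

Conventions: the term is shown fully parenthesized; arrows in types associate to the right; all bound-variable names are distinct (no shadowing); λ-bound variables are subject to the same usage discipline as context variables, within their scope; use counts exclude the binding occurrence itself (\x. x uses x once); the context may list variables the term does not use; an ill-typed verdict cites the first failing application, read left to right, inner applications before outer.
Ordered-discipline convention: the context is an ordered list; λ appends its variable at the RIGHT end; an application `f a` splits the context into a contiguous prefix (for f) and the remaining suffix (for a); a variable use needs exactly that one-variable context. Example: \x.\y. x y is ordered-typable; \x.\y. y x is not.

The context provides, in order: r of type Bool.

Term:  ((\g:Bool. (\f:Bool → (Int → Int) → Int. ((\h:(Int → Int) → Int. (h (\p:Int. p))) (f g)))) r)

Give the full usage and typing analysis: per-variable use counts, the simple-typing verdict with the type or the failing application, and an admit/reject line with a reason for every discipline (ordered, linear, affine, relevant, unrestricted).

counts: r: 1, g (bound): 1, f (bound): 1, h (bound): 1, p (bound): 1
uses in reading order: h, p, f, g, r
typing: well-typed — term : (Bool → (Int → Int) → Int) → Int
ordered: ✗ — no contiguous prefix/suffix split fits h, p, f, g, r
linear: ✓ — exactly-once usage across r, g, f, h, p
affine: ✓ — r, g, f, h, p: no repeats, contraction unneeded
relevant: ✓ — at least one use each (r, g, f, h, p)
unrestricted: ✓ — type-checks ((Bool → (Int → Int) → Int) → Int) and nothing is barred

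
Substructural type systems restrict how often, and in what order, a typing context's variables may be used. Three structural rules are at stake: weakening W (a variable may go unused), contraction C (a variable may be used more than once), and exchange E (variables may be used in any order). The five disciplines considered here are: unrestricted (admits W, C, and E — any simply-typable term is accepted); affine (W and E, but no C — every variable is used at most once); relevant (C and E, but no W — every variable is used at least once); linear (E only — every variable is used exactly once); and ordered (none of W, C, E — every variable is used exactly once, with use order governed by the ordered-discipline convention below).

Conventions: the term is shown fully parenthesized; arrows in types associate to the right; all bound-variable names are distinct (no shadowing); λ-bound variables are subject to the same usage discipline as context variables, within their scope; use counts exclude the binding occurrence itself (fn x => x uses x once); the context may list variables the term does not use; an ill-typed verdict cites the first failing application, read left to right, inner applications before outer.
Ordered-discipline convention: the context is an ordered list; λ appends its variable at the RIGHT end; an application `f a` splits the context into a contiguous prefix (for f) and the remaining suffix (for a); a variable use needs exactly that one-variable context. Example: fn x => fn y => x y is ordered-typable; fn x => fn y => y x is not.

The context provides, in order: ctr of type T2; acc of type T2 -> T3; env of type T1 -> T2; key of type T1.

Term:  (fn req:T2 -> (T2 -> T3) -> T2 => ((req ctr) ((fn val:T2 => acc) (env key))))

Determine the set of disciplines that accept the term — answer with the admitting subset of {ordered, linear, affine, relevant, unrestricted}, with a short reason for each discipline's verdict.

admitted in: affine, unrestricted
use counts: ctr: 1, acc: 1, env: 1, key: 1, req (λ-bound): 1, val (λ-bound): 0
use order (left to right): req, ctr, acc, env, key
typing: the term checks, with type (T2 -> (T2 -> T3) -> T2) -> T2
ordered: ✗ — unused: val — weakening required
linear: ✗ — unused: val — weakening required
affine: ✓ — at most one use each (ctr, acc, env, key, req, val)
relevant: ✗ — unused: val — weakening required
unrestricted: ✓ — simply typable at (T2 -> (T2 -> T3) -> T2) -> T2; W, C, E all held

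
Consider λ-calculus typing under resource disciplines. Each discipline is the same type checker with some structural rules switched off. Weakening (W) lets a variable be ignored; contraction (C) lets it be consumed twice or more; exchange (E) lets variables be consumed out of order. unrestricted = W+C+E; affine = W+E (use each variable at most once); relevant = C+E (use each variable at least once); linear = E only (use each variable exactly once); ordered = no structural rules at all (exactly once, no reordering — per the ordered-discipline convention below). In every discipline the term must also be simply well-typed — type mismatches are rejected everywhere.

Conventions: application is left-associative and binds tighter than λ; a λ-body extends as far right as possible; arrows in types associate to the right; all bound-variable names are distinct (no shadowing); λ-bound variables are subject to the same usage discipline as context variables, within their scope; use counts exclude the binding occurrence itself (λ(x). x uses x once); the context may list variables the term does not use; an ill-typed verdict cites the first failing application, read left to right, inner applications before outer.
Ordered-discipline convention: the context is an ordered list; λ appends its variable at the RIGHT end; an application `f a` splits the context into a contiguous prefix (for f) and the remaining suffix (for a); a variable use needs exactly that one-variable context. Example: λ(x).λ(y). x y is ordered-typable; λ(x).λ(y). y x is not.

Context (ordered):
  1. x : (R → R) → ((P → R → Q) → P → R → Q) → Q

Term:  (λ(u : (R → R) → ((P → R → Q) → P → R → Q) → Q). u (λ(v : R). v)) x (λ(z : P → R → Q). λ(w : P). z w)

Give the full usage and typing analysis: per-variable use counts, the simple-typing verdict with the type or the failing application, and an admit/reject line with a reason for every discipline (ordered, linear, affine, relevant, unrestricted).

variable uses: x=1; u (λ-bound)=1; v (λ-bound)=1; z (λ-bound)=1; w (λ-bound)=1
order of uses: u, v, x, z, w
typing: the term checks, with type Q
ordered ✓ (one use each (x, u, v, z, w); ordered split holds)
linear ✓ (each of x, u, v, z, w used exactly once)
affine ✓ (x, u, v, z, w: no repeats, contraction unneeded)
relevant ✓ (x, u, v, z, w: all used, weakening unneeded)
unrestricted ✓ (typability at Q is all that's needed)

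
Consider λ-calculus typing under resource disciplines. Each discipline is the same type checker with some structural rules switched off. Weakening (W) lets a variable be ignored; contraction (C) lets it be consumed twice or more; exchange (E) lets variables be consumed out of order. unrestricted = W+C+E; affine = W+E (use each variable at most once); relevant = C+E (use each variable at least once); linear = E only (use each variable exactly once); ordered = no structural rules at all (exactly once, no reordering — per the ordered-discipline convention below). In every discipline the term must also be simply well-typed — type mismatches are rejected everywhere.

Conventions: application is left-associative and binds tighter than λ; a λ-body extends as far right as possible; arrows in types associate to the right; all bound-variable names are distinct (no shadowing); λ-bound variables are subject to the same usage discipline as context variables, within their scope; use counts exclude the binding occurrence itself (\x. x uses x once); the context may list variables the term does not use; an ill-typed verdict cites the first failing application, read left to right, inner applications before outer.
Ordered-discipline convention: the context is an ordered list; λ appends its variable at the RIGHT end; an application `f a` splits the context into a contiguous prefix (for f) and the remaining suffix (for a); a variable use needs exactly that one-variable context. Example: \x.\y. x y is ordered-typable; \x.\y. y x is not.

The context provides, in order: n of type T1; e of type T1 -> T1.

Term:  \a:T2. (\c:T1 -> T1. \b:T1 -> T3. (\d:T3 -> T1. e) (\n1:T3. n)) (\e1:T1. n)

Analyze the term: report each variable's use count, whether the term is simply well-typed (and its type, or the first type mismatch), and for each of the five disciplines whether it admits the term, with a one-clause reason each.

variable uses: n: 2×, e: 1×, a (bound): 0×, c (bound): 0×, b (bound): 0×, d (bound): 0×, n1 (bound): 0×, e1 (bound): 0×
uses in reading order: e, n, n
typing: well-typed at T2 -> (T1 -> T3) -> T1 -> T1
ordered: ✗, repeated use of n ×2; a, c, b, d, n1, e1 left unused
linear: ✗, repeated use of n ×2; a, c, b, d, n1, e1 left unused
affine: ✗, repeated use of n ×2
relevant: ✗, a, c, b, d, n1, e1 left unused
unrestricted: ✓, typability at T2 -> (T1 -> T3) -> T1 -> T1 is all that's needed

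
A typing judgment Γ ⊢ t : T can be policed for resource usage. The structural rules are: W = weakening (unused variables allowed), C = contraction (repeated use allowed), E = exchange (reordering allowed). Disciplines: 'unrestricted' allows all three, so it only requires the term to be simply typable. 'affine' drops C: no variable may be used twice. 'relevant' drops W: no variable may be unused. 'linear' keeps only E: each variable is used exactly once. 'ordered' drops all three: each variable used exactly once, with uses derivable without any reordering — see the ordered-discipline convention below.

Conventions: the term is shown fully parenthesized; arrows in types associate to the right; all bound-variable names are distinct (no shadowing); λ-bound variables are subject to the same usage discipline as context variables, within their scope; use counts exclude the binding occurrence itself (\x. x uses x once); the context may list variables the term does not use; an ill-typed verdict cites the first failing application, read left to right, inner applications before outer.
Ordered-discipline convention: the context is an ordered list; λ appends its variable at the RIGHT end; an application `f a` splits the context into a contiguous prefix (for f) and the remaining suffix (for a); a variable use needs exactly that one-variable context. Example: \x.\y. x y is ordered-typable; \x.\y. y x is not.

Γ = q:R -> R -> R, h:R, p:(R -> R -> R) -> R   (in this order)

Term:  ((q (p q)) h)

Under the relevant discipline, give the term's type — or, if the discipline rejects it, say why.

term : R
variable uses: q=2, h=1, p=1
left-to-right use order: q, p, q, h
typing: well-typed — term : R
across the five disciplines: ordered ✗ | linear ✗ | affine ✗ | relevant ✓ | unrestricted ✓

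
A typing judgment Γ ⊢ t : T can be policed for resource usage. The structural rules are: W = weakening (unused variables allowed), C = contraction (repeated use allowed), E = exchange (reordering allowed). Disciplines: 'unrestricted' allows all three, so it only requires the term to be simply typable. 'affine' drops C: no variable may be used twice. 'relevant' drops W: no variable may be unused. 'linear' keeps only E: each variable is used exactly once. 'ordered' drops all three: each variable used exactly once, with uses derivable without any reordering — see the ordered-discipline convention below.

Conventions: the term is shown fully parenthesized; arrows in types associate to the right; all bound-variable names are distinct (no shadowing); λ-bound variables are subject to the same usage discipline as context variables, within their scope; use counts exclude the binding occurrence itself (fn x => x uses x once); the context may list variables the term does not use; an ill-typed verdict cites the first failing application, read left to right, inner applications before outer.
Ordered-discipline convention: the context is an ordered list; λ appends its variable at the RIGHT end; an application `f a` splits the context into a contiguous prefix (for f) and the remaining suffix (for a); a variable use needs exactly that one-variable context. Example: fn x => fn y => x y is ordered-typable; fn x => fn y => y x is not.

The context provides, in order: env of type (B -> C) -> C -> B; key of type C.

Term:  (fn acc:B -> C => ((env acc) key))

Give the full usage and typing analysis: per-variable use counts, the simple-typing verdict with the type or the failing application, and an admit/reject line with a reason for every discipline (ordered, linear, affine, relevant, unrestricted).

counts: env: 1×, key: 1×, acc (λ-bound): 1×
left-to-right use order: env, acc, key
typing: the term checks, with type (B -> C) -> B
ordered: ✗ — needs exchange: uses follow env, acc, key
linear: ✓ — each of env, key, acc used exactly once
affine: ✓ — none of env, key, acc used more than once
relevant: ✓ — every one of env, key, acc appears
unrestricted: ✓ — type-checks ((B -> C) -> B) and nothing is barred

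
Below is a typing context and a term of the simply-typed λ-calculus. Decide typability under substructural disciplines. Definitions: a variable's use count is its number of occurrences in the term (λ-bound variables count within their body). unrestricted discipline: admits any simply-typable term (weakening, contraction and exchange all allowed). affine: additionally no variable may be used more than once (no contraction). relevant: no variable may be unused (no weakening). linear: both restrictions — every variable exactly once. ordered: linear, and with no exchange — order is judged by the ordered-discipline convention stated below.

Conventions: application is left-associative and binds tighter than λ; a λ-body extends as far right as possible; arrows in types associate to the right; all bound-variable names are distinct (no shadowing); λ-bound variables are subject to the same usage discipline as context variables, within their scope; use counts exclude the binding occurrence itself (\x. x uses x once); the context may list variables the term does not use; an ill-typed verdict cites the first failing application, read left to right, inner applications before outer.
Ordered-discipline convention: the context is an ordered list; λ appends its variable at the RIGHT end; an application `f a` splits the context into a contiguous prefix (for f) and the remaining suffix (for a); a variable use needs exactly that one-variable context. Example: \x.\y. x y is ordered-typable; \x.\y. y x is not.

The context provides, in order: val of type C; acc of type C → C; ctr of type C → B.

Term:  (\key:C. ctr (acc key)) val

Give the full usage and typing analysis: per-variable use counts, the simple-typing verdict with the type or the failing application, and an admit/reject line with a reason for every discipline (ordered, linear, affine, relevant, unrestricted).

variable uses: val=1, acc=1, ctr=1, key (bound)=1
use order (left to right): ctr, acc, key, val
typing: well-typed — term : B
ordered: ✗ — needs exchange: uses follow ctr, acc, key, val
linear: ✓ — each of val, acc, ctr, key used exactly once
affine: ✓ — no duplicate uses among val, acc, ctr, key
relevant: ✓ — none of val, acc, ctr, key goes unused
unrestricted: ✓ — type-checks (B) and nothing is barred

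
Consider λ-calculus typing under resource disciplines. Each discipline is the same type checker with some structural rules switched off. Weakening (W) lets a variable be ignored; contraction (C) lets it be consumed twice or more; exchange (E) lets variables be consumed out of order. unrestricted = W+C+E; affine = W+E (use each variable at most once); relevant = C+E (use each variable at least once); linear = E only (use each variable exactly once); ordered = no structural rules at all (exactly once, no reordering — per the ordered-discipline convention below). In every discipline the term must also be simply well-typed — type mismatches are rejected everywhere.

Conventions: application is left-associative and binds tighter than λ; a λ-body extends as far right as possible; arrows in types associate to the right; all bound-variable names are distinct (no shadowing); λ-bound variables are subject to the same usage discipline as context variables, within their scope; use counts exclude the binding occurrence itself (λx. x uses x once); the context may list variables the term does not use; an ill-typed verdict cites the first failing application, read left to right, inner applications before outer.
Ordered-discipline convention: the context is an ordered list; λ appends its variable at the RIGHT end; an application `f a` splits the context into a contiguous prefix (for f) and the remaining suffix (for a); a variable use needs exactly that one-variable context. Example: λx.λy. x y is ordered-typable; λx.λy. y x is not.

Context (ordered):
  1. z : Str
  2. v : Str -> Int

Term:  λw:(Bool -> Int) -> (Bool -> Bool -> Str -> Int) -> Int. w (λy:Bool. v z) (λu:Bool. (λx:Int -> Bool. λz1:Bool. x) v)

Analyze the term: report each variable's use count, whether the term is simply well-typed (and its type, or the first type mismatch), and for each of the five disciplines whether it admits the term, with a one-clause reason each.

counts: z ×1, v ×2, w (λ-bound) ×1, y (λ-bound) ×0, u (λ-bound) ×0, x (λ-bound) ×1, z1 (λ-bound) ×0
left-to-right use order: w, v, z, x, v
typing: ill-typed: an argument Str -> Int mismatches the expected Int -> Bool
ordered: ✗ — the type mismatch rejects it
linear: ✗ — not simply typable
affine: ✗ — fails simple typing
relevant: ✗ — a type mismatch blocks all five
unrestricted: ✗ — the type mismatch rejects it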